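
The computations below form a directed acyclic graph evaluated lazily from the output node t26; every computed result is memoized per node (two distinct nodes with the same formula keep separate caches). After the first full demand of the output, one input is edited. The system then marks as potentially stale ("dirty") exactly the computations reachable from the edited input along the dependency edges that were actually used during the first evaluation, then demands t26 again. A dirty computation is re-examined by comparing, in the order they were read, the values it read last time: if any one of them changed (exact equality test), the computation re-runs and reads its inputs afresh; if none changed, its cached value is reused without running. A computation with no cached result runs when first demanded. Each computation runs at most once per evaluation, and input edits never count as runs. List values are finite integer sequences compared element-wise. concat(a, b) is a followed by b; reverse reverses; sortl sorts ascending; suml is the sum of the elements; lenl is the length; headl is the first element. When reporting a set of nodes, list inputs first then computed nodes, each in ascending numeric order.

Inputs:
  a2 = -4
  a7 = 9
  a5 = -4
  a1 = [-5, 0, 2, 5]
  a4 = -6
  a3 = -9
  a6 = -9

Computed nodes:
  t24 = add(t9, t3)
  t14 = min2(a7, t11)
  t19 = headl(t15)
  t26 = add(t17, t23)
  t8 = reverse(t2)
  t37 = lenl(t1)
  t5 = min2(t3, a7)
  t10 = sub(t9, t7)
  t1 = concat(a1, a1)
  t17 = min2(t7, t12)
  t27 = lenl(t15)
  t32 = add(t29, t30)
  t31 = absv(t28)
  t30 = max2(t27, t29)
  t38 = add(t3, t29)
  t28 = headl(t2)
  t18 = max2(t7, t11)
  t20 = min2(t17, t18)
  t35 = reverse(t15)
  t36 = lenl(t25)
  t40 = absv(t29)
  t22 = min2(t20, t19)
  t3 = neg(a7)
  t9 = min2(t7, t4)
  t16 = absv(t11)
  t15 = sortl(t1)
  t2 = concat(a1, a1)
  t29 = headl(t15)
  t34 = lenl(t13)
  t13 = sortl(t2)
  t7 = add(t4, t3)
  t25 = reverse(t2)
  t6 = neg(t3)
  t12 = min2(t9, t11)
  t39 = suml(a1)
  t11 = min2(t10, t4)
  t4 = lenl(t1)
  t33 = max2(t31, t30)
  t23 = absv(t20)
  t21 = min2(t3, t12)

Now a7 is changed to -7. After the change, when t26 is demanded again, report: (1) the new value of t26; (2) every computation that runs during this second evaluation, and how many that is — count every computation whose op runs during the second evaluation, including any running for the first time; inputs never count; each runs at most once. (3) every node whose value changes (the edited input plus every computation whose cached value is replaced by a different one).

Demanding t26 again yields 0.
11 computations run: t3, t7, t9, t10, t11, t12, t17, t18, t20, t23, t26.
The nodes whose values change: a7, t3, t7, t9, t10, t11, t12, t17, t18, t20, t23.

First demand of the output computes:
  t1 = concat([-5, 0, 2, 5], [-5, 0, 2, 5]) = [-5, 0, 2, 5, -5, 0, 2, 5]
  t3 = neg(9) = -9
  t4 = lenl([-5, 0, 2, 5, -5, 0, 2, 5]) = 8
  t7 = add(8, -9) = -1
  t9 = min2(-1, 8) = -1
  t10 = sub(-1, -1) = 0
  t11 = min2(0, 8) = 0
  t12 = min2(-1, 0) = -1
  t17 = min2(-1, -1) = -1
  t18 = max2(-1, 0) = 0
  t20 = min2(-1, 0) = -1
  t23 = absv(-1) = 1
  t26 = add(-1, 1) = 0

After the edit, cleaning proceeds:
  t3: a read changed (a7 9->-7) — executes, giving 7.
  t7: a read changed (t3 -9->7) — executes, giving 15.
  t9: a read changed (t7 -1->15) — executes, giving 8.
  t10: a read changed (t9 -1->8; t7 -1->15) — executes, giving -7.
  t11: a read changed (t10 0->-7) — executes, giving -7.
  t12: a read changed (t9 -1->8; t11 0->-7) — executes, giving -7.
  t17: a read changed (t7 -1->15; t12 -1->-7) — executes, giving -7.
  t18: a read changed (t7 -1->15; t11 0->-7) — executes, giving 15.
  t20: a read changed (t17 -1->-7; t18 0->15) — executes, giving -7.
  t23: a read changed (t20 -1->-7) — executes, giving 7.
  t26: a read changed (t17 -1->-7; t23 1->7) — executes, giving 0 — identical to its old value.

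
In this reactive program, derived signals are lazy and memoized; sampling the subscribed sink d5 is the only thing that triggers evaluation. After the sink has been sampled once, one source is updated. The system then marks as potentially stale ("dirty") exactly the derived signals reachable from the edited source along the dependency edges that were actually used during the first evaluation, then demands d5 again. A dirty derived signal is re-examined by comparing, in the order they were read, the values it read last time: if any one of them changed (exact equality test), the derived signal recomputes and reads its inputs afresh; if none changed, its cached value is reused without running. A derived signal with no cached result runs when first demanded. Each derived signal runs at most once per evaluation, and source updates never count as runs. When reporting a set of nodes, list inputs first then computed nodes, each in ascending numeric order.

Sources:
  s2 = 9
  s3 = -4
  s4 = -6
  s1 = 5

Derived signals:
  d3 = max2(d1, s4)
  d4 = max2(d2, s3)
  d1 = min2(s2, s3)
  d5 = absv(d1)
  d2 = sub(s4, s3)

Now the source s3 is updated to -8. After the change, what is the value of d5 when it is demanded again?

Demanding d5 again yields 8.

First demand of the output computes:
  d1 = min2(9, -4) = -4
  d5 = absv(-4) = 4

After the edit, cleaning proceeds:
  d1: a read changed (s3 -4->-8) — executes, giving -8.
  d5: a read changed (d1 -4->-8) — executes, giving 8.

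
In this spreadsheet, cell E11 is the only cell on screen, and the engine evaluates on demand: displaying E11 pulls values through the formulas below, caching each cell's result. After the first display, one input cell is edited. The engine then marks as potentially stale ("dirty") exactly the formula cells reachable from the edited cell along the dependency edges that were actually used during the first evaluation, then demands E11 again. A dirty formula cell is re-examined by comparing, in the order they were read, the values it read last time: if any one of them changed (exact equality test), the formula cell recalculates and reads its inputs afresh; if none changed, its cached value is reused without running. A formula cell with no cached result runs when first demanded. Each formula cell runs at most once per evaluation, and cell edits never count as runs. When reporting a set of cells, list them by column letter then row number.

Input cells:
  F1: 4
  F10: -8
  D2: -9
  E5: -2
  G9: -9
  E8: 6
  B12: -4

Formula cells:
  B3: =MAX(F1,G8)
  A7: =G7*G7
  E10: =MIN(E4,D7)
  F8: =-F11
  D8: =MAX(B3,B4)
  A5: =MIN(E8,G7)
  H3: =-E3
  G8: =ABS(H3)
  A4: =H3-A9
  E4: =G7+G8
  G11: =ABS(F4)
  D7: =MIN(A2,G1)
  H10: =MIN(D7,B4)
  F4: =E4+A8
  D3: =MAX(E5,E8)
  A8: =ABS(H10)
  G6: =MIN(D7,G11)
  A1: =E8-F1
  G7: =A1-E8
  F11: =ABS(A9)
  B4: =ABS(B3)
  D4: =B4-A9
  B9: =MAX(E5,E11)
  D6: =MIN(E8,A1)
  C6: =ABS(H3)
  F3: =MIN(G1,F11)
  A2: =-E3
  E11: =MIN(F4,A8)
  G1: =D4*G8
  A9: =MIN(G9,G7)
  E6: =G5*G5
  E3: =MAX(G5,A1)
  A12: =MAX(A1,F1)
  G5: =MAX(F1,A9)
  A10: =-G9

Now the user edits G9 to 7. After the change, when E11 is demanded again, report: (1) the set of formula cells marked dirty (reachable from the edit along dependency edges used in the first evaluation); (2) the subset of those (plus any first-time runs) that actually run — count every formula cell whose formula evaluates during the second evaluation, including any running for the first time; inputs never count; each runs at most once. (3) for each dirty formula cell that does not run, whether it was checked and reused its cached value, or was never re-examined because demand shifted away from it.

Initial pass — values computed on the first demand:
  A1 = 6 - 4 = 2
  G7 = 2 - 6 = -4
  A9 = MIN(-9, -4) = -9
  G5 = MAX(4, -9) = 4
  E3 = MAX(4, 2) = 4
  A2 = -(4) = -4
  H3 = -(4) = -4
  G8 = ABS(-4) = 4
  B3 = MAX(4, 4) = 4
  B4 = ABS(4) = 4
  D4 = 4 - -9 = 13
  E4 = -4 + 4 = 0
  G1 = 13 * 4 = 52
  D7 = MIN(-4, 52) = -4
  H10 = MIN(-4, 4) = -4
  A8 = ABS(-4) = 4
  F4 = 0 + 4 = 4
  E11 = MIN(4, 4) = 4

Second demand — change propagation:
  A9: re-runs because G9 -9->7; new result -4.
  G5: re-runs because A9 -9->-4; new result 4 (unchanged).
  E3: re-examined; everything it read last time is the same (G5 unchanged, A1 unchanged) — cache 4 kept, no run.
  A2: re-examined; everything it read last time is the same (E3 unchanged) — cache -4 kept, no run.
  H3: re-examined; everything it read last time is the same (E3 unchanged) — cache -4 kept, no run.
  G8: re-examined; everything it read last time is the same (H3 unchanged) — cache 4 kept, no run.
  B3: re-examined; everything it read last time is the same (F1 unchanged, G8 unchanged) — cache 4 kept, no run.
  B4: re-examined; everything it read last time is the same (B3 unchanged) — cache 4 kept, no run.
  D4: re-runs because A9 -9->-4; new result 8.
  E4: re-examined; everything it read last time is the same (G7 unchanged, G8 unchanged) — cache 0 kept, no run.
  G1: re-runs because D4 13->8; new result 32.
  D7: re-runs because G1 52->32; new result -4 (unchanged).
  H10: re-examined; everything it read last time is the same (D7 unchanged, B4 unchanged) — cache -4 kept, no run.
  A8: re-examined; everything it read last time is the same (H10 unchanged) — cache 4 kept, no run.
  F4: re-examined; everything it read last time is the same (E4 unchanged, A8 unchanged) — cache 4 kept, no run.
  E11: re-examined; everything it read last time is the same (F4 unchanged, A8 unchanged) — cache 4 kept, no run.

The important point: at E3 every value read last time is unchanged, so the dirty flag clears without a run.

Dirty set: A2, A8, A9, B3, B4, D4, D7, E3, E4, E11, F4, G1, G5, G8, H3, H10.
Run set: A9, D4, D7, G1, G5 (5 run).
Re-examined without running (cache reused): A2, A8, B3, B4, E3, E4, E11, F4, G8, H3, H10.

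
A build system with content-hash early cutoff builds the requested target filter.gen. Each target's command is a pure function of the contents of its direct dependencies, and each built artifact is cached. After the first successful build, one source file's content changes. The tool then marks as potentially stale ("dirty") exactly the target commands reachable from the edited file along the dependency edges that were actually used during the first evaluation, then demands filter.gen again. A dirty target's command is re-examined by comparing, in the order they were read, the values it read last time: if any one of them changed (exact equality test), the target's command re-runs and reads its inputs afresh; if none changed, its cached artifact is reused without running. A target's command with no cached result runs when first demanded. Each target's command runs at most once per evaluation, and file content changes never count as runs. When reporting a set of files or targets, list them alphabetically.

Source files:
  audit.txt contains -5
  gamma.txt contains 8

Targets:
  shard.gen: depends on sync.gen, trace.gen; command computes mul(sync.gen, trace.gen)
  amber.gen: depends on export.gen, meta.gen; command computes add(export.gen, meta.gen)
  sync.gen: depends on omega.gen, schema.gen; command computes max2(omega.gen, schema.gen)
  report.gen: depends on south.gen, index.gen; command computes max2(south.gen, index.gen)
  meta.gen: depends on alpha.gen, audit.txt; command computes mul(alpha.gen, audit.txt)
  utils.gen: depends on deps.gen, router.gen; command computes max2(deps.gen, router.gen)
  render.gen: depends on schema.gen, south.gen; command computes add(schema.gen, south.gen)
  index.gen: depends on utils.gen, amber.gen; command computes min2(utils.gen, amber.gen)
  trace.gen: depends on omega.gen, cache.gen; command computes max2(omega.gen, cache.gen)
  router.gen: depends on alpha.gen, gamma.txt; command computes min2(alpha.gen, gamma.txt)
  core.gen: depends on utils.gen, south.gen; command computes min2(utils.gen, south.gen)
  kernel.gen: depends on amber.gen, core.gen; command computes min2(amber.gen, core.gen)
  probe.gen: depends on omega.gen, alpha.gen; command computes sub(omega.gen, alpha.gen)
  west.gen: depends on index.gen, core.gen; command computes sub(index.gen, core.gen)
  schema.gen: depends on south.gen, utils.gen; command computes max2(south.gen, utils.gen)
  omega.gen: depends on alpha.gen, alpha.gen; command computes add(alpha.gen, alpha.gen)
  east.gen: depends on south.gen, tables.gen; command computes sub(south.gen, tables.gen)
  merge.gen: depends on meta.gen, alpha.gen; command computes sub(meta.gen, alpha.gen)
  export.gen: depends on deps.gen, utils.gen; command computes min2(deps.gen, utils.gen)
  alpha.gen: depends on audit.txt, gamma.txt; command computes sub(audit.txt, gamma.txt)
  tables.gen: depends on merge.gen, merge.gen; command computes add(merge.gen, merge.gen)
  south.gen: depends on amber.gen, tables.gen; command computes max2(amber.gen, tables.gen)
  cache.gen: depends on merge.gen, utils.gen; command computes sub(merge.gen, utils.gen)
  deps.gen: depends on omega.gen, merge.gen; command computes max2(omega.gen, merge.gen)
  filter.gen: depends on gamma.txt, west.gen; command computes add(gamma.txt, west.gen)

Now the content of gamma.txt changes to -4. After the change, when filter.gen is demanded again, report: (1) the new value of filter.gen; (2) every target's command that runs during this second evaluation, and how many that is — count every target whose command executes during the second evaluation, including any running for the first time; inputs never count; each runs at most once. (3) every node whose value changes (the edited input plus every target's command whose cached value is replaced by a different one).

First evaluation (everything demanded from the output):
  alpha.gen = sub(-5, 8) = -13
  meta.gen = mul(-13, -5) = 65
  merge.gen = sub(65, -13) = 78
  omega.gen = add(-13, -13) = -26
  deps.gen = max2(-26, 78) = 78
  router.gen = min2(-13, 8) = -13
  tables.gen = add(78, 78) = 156
  utils.gen = max2(78, -13) = 78
  export.gen = min2(78, 78) = 78
  amber.gen = add(78, 65) = 143
  index.gen = min2(78, 143) = 78
  south.gen = max2(143, 156) = 156
  core.gen = min2(78, 156) = 78
  west.gen = sub(78, 78) = 0
  filter.gen = add(8, 0) = 8

Propagation after the edit:
  alpha.gen: runs — gamma.txt 8->-4; result -1.
  meta.gen: runs — alpha.gen -13->-1; result 5.
  merge.gen: runs — meta.gen 65->5; alpha.gen -13->-1; result 6.
  omega.gen: runs — alpha.gen -13->-1; alpha.gen -13->-1; result -2.
  deps.gen: runs — omega.gen -26->-2; merge.gen 78->6; result 6.
  router.gen: runs — alpha.gen -13->-1; gamma.txt 8->-4; result -4.
  tables.gen: runs — merge.gen 78->6; merge.gen 78->6; result 12.
  utils.gen: runs — deps.gen 78->6; router.gen -13->-4; result 6.
  export.gen: runs — deps.gen 78->6; utils.gen 78->6; result 6.
  amber.gen: runs — export.gen 78->6; meta.gen 65->5; result 11.
  index.gen: runs — utils.gen 78->6; amber.gen 143->11; result 6.
  south.gen: runs — amber.gen 143->11; tables.gen 156->12; result 12.
  core.gen: runs — utils.gen 78->6; south.gen 156->12; result 6.
  west.gen: runs — index.gen 78->6; core.gen 78->6; result 0 (same value as before).
  filter.gen: runs — gamma.txt 8->-4; result -4.

New value of filter.gen: -4.
Target commands that run: alpha.gen, amber.gen, core.gen, deps.gen, export.gen, filter.gen, index.gen, merge.gen, meta.gen, omega.gen, router.gen, south.gen, tables.gen, utils.gen, west.gen — 15 in total.
Values that change: alpha.gen, amber.gen, core.gen, deps.gen, export.gen, filter.gen, gamma.txt, index.gen, merge.gen, meta.gen, omega.gen, router.gen, south.gen, tables.gen, utils.gen.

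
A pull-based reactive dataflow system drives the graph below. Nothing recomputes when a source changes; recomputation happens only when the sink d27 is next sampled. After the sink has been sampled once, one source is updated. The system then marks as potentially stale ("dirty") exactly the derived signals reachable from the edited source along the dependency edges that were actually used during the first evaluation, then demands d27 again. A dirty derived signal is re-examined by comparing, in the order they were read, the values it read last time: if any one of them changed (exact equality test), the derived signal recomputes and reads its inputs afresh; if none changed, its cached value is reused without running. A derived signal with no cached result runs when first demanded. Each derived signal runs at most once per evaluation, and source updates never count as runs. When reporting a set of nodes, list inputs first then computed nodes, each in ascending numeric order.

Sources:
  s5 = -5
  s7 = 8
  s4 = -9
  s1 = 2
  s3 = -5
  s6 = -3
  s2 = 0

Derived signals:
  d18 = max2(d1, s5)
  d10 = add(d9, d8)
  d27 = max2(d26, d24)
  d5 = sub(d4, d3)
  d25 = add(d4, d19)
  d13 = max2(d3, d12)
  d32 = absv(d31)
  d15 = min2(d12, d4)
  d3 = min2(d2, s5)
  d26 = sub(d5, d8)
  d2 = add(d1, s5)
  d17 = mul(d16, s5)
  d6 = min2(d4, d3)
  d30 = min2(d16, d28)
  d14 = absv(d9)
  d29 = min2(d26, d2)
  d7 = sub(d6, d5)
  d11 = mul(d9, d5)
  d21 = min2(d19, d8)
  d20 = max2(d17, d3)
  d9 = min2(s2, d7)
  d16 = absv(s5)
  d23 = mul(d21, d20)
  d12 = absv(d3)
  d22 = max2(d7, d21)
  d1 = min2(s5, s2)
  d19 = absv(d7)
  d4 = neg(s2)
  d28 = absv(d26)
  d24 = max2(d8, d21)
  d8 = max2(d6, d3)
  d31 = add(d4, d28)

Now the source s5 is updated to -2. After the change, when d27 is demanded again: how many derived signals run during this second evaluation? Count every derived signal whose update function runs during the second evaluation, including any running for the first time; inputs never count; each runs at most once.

Derived signals that run: d1, d2, d3, d5, d6, d7, d8, d19, d21, d24, d26, d27 — 12 in total.

First evaluation (everything demanded from the output):
  d1 = min2(-5, 0) = -5
  d2 = add(-5, -5) = -10
  d3 = min2(-10, -5) = -10
  d4 = neg(0) = 0
  d5 = sub(0, -10) = 10
  d6 = min2(0, -10) = -10
  d7 = sub(-10, 10) = -20
  d8 = max2(-10, -10) = -10
  d19 = absv(-20) = 20
  d21 = min2(20, -10) = -10
  d24 = max2(-10, -10) = -10
  d26 = sub(10, -10) = 20
  d27 = max2(20, -10) = 20

Propagation after the edit:
  d1: runs — s5 -5->-2; result -2.
  d2: runs — d1 -5->-2; s5 -5->-2; result -4.
  d3: runs — d2 -10->-4; s5 -5->-2; result -4.
  d5: runs — d3 -10->-4; result 4.
  d6: runs — d3 -10->-4; result -4.
  d7: runs — d6 -10->-4; d5 10->4; result -8.
  d8: runs — d6 -10->-4; d3 -10->-4; result -4.
  d19: runs — d7 -20->-8; result 8.
  d21: runs — d19 20->8; d8 -10->-4; result -4.
  d24: runs — d8 -10->-4; d21 -10->-4; result -4.
  d26: runs — d5 10->4; d8 -10->-4; result 8.
  d27: runs — d26 20->8; d24 -10->-4; result 8.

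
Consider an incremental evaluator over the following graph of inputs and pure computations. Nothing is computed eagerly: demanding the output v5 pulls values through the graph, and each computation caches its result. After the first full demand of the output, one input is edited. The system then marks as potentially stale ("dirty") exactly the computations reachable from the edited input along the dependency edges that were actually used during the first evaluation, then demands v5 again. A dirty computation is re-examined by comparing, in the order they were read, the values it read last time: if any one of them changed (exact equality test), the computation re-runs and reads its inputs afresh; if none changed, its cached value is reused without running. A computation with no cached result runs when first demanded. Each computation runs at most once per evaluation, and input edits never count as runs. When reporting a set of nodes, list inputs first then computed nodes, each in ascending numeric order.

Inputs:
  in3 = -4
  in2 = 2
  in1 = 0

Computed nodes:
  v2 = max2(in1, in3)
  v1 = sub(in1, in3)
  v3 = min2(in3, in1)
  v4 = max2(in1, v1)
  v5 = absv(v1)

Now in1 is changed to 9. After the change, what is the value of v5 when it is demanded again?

v5 now evaluates to 13.

Initial pass — values computed on the first demand:
  v1 = sub(0, -4) = 4
  v5 = absv(4) = 4

Second demand — change propagation:
  v1: re-runs because in1 0->9; new result 13.
  v5: re-runs because v1 4->13; new result 13.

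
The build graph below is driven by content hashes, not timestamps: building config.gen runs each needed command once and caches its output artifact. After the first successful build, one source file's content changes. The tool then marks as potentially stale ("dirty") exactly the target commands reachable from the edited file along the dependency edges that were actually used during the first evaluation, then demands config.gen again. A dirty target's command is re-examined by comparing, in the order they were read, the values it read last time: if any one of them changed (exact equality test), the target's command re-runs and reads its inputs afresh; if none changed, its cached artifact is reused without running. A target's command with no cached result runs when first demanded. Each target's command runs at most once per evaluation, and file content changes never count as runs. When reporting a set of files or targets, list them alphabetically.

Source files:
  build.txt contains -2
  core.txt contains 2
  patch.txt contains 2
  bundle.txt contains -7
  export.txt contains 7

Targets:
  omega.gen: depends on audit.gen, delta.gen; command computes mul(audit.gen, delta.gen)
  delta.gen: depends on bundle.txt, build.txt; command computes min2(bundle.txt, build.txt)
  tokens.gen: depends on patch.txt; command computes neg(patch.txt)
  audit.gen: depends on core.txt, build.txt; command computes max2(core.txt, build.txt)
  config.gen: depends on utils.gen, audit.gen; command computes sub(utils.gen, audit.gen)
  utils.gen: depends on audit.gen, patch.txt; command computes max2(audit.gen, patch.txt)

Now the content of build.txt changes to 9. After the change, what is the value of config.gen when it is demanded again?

config.gen now evaluates to 0.

Initial pass — values computed on the first demand:
  audit.gen = max2(2, -2) = 2
  utils.gen = max2(2, 2) = 2
  config.gen = sub(2, 2) = 0

Second demand — change propagation:
  audit.gen: re-runs because build.txt -2->9; new result 9.
  utils.gen: re-runs because audit.gen 2->9; new result 9.
  config.gen: re-runs because utils.gen 2->9; audit.gen 2->9; new result 0 (unchanged).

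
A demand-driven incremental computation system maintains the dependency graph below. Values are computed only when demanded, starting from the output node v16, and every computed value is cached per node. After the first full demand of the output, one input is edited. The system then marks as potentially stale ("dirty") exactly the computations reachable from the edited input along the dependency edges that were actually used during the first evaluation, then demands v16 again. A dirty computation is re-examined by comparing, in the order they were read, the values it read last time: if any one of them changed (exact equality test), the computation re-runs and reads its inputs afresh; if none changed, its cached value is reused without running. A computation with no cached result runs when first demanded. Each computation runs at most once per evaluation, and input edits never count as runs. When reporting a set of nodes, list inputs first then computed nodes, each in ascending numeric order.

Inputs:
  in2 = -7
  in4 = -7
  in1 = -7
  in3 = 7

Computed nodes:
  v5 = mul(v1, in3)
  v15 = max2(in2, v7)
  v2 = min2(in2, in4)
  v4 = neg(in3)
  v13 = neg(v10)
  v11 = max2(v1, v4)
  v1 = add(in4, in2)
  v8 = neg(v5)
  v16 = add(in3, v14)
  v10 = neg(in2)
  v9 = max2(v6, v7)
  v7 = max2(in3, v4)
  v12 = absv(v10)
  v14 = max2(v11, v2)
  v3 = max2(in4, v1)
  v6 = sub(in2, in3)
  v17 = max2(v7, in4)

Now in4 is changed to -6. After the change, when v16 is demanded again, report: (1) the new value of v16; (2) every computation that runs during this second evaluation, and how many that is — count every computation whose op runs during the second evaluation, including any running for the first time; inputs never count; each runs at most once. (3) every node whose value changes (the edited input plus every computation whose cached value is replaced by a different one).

New value of v16: 0.
Computations that run: v1, v2, v11 — 3 in total.
Values that change: in4, v1.
Key observation: the cutoff stops propagation at v14 — its inputs' values are unchanged, so it reuses its cache.

First evaluation (everything demanded from the output):
  v1 = add(-7, -7) = -14
  v2 = min2(-7, -7) = -7
  v4 = neg(7) = -7
  v11 = max2(-14, -7) = -7
  v14 = max2(-7, -7) = -7
  v16 = add(7, -7) = 0

Propagation after the edit:
  v1: runs — in4 -7->-6; result -13.
  v2: runs — in4 -7->-6; result -7 (same value as before).
  v11: runs — v1 -14->-13; result -7 (same value as before).
  v14: checked — values it read are unchanged (v11 unchanged, v2 unchanged); reused cached -7 without running.
  v16: checked — values it read are unchanged (in3 unchanged, v14 unchanged); reused cached 0 without running.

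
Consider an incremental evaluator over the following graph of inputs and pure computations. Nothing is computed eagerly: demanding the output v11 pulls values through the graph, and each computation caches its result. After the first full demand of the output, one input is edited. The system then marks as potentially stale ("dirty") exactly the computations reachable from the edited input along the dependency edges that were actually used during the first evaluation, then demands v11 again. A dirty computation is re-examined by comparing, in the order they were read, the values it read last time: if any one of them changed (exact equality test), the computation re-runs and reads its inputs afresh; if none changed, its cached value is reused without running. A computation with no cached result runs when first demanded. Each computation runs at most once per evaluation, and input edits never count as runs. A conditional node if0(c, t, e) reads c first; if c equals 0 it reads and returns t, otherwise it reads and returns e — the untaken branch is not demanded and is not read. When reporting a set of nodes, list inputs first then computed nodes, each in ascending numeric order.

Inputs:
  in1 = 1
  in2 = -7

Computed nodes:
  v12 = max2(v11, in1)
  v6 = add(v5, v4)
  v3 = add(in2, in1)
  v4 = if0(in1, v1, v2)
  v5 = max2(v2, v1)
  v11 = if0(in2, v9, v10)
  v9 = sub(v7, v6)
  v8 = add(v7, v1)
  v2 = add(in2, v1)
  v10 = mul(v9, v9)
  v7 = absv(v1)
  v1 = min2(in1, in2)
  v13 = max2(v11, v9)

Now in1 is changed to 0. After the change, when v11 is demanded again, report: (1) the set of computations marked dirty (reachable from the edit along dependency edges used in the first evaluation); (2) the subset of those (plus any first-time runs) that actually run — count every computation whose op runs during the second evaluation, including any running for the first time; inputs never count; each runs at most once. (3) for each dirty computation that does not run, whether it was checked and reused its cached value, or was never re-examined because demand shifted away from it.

Dirty set: v1, v2, v4, v5, v6, v7, v9, v10, v11.
Run set: v1, v4, v6, v9, v10, v11 (6 run).
Re-examined without running (cache reused): v2, v5, v7.
The important point: at v2 every value read last time is unchanged, so the dirty flag clears without a run.

Initial pass — values computed on the first demand:
  v1 = min2(1, -7) = -7
  v2 = add(-7, -7) = -14
  v4 = if0(in1=1 -> else branch v2) = -14
  v5 = max2(-14, -7) = -7
  v6 = add(-7, -14) = -21
  v7 = absv(-7) = 7
  v9 = sub(7, -21) = 28
  v10 = mul(28, 28) = 784
  v11 = if0(in2=-7 -> else branch v10) = 784

Second demand — change propagation:
  v1: re-runs because in1 1->0; new result -7 (unchanged).
  v2: re-examined; everything it read last time is the same (in2 unchanged, v1 unchanged) — cache -14 kept, no run.
  v4: re-runs because in1 1->0; new result -7.
  v5: re-examined; everything it read last time is the same (v2 unchanged, v1 unchanged) — cache -7 kept, no run.
  v6: re-runs because v4 -14->-7; new result -14.
  v7: re-examined; everything it read last time is the same (v1 unchanged) — cache 7 kept, no run.
  v9: re-runs because v6 -21->-14; new result 21.
  v10: re-runs because v9 28->21; v9 28->21; new result 441.
  v11: re-runs because v10 784->441; new result 441.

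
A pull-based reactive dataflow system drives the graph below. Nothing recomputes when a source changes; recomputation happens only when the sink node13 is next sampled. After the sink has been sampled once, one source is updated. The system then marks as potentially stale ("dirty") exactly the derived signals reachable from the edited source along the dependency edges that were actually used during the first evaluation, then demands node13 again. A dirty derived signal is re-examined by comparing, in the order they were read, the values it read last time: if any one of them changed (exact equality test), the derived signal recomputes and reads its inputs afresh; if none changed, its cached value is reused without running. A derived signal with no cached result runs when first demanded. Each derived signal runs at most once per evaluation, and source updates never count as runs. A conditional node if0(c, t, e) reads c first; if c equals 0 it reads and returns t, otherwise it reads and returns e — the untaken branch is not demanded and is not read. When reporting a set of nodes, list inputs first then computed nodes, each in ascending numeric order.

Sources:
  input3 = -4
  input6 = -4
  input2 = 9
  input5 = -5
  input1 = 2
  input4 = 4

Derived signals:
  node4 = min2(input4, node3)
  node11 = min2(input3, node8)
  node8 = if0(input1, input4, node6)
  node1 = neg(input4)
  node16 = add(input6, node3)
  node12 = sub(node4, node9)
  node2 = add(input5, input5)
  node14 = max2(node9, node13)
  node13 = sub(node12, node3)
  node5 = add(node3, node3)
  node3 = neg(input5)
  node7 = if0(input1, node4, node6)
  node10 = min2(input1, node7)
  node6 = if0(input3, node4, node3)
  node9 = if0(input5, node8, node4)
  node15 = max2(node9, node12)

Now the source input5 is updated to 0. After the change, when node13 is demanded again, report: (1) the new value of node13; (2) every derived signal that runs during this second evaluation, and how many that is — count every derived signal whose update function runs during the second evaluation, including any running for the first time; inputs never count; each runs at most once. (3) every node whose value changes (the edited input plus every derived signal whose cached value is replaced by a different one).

First evaluation (everything demanded from the output):
  node3 = neg(-5) = 5
  node4 = min2(4, 5) = 4
  node9 = if0(input5=-5 -> else branch node4) = 4
  node12 = sub(4, 4) = 0
  node13 = sub(0, 5) = -5

Propagation after the edit:
  node3: runs — input5 -5->0; result 0.
  node4: runs — node3 5->0; result 0.
  node6: demanded for the first time — runs, produces 0.
  node8: demanded for the first time — runs, produces 0.
  node9: runs — input5 -5->0; node4 4->0; result 0.
  node12: runs — node4 4->0; node9 4->0; result 0 (same value as before).
  node13: runs — node3 5->0; result 0.

Key observation: a condition flipped, so demand reaches new nodes — node6, node8 run for the first time.

New value of node13: 0.
Derived signals that run: node3, node4, node6, node8, node9, node12, node13 — 7 in total.
Values that change: input5, node3, node4, node9, node13.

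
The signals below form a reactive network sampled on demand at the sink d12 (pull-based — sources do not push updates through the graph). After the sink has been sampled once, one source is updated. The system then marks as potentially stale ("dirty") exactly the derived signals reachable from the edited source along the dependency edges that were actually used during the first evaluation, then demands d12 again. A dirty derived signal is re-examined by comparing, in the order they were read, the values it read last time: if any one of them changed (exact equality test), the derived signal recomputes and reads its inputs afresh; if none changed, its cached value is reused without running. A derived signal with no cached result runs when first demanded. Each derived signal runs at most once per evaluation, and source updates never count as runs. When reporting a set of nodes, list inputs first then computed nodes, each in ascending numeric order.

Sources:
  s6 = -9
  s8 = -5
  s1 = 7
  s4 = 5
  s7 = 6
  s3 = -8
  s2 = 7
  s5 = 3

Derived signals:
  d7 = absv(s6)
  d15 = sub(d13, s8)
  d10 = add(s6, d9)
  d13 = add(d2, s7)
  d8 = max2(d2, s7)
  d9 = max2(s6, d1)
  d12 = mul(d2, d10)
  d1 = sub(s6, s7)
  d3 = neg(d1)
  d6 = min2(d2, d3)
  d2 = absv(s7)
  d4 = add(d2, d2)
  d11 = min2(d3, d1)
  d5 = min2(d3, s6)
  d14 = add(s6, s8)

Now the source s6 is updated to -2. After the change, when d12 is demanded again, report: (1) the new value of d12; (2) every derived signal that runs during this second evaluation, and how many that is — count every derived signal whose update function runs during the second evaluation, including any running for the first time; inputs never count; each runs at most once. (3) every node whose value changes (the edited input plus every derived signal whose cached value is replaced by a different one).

Initial pass — values computed on the first demand:
  d1 = sub(-9, 6) = -15
  d2 = absv(6) = 6
  d9 = max2(-9, -15) = -9
  d10 = add(-9, -9) = -18
  d12 = mul(6, -18) = -108

Second demand — change propagation:
  d1: re-runs because s6 -9->-2; new result -8.
  d9: re-runs because s6 -9->-2; d1 -15->-8; new result -2.
  d10: re-runs because s6 -9->-2; d9 -9->-2; new result -4.
  d12: re-runs because d10 -18->-4; new result -24.

d12 now evaluates to -24.
Run set: d1, d9, d10, d12 (4 run).
Changed values: s6, d1, d9, d10, d12.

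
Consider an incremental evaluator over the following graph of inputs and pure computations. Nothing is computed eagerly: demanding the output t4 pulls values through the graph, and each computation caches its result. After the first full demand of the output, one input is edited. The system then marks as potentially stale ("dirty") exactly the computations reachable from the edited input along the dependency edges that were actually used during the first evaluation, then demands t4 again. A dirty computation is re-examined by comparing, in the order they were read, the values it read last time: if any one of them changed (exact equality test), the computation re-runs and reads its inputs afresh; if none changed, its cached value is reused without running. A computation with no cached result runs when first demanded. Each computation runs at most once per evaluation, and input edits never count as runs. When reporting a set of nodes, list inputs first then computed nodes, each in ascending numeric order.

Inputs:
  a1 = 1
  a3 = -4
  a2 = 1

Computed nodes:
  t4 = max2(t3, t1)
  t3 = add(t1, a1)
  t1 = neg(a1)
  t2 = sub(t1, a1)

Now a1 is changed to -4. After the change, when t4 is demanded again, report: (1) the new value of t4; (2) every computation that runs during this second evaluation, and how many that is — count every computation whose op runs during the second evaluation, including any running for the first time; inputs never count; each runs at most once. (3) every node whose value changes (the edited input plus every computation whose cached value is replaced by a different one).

Initial pass — values computed on the first demand:
  t1 = neg(1) = -1
  t3 = add(-1, 1) = 0
  t4 = max2(0, -1) = 0

Second demand — change propagation:
  t1: re-runs because a1 1->-4; new result 4.
  t3: re-runs because t1 -1->4; a1 1->-4; new result 0 (unchanged).
  t4: re-runs because t1 -1->4; new result 4.

t4 now evaluates to 4.
Run set: t1, t3, t4 (3 run).
Changed values: a1, t1, t4.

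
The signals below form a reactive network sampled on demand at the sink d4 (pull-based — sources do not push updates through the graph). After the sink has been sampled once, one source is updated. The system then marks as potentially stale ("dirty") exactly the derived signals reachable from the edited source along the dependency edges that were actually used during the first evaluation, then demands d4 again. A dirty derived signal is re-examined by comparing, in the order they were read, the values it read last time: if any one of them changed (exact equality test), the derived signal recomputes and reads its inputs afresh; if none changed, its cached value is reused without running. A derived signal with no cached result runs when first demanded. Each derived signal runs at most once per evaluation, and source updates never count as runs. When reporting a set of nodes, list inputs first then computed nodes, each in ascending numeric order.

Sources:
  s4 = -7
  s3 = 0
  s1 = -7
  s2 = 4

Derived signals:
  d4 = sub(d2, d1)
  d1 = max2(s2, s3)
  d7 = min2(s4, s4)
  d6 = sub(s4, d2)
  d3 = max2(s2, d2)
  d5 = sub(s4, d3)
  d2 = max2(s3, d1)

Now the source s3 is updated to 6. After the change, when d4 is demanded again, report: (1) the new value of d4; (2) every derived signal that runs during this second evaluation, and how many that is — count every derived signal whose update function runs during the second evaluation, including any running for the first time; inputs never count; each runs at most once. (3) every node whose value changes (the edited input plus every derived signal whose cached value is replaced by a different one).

d4 now evaluates to 0.
Run set: d1, d2, d4 (3 run).
Changed values: s3, d1, d2.

Initial pass — values computed on the first demand:
  d1 = max2(4, 0) = 4
  d2 = max2(0, 4) = 4
  d4 = sub(4, 4) = 0

Second demand — change propagation:
  d1: re-runs because s3 0->6; new result 6.
  d2: re-runs because s3 0->6; d1 4->6; new result 6.
  d4: re-runs because d2 4->6; d1 4->6; new result 0 (unchanged).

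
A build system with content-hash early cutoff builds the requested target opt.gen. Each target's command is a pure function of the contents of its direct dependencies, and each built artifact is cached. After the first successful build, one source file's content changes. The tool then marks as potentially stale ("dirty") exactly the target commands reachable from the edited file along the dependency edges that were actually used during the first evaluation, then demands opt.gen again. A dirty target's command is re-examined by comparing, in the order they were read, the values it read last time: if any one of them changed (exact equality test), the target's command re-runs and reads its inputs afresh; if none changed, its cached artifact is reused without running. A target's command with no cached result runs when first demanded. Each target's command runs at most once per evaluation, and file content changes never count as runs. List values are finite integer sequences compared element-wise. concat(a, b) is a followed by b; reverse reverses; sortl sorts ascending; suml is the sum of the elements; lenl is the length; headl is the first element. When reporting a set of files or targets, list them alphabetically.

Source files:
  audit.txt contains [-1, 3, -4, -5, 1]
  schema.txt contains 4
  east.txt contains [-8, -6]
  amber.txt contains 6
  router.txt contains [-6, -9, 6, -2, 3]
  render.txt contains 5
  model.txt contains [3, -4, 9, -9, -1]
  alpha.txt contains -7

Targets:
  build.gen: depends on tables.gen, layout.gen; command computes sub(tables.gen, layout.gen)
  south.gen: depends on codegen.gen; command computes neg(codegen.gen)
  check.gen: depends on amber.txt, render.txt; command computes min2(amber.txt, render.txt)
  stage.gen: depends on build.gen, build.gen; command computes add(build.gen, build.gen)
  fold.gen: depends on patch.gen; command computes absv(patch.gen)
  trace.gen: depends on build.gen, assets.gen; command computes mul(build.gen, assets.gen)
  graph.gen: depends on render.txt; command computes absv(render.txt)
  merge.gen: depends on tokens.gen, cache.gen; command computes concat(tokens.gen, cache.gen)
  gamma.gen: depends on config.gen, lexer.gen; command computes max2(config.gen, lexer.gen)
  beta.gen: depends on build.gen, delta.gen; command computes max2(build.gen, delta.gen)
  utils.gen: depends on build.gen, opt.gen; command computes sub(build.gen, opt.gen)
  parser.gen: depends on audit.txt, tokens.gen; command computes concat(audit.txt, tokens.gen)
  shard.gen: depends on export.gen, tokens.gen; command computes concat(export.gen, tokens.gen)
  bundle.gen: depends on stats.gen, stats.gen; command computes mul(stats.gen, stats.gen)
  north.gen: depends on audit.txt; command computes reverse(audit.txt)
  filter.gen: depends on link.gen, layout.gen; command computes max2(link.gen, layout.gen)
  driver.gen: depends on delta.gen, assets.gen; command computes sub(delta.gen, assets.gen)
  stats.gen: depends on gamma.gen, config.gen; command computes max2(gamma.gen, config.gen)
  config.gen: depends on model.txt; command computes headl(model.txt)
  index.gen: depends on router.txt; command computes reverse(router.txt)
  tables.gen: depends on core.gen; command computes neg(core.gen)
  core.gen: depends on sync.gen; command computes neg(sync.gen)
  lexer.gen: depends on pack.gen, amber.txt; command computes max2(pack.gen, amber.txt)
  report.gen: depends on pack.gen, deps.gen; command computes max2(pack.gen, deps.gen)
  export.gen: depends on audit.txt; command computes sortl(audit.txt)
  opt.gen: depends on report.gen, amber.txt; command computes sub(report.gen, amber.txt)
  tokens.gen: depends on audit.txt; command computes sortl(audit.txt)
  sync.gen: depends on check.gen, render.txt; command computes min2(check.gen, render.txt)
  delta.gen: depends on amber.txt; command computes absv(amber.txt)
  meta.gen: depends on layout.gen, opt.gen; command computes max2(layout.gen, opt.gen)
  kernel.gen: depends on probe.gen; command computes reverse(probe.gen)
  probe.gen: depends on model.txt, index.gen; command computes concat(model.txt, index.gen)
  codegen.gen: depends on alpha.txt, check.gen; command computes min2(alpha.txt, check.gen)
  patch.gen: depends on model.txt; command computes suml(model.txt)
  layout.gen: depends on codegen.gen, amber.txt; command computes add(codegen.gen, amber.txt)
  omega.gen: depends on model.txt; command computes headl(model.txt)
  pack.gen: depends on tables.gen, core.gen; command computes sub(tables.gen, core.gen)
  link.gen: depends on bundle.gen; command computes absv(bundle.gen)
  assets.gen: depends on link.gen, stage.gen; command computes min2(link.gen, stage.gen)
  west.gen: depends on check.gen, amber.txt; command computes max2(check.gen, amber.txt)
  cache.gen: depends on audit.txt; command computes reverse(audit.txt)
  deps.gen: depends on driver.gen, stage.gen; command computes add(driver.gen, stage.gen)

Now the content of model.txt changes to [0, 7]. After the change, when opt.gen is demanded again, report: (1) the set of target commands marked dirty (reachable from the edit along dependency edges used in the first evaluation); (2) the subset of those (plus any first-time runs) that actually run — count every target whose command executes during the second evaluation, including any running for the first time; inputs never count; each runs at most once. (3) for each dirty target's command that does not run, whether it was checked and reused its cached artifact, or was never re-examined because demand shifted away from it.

First evaluation (everything demanded from the output):
  check.gen = min2(6, 5) = 5
  codegen.gen = min2(-7, 5) = -7
  config.gen = headl([3, -4, 9, -9, -1]) = 3
  delta.gen = absv(6) = 6
  layout.gen = add(-7, 6) = -1
  sync.gen = min2(5, 5) = 5
  core.gen = neg(5) = -5
  tables.gen = neg(-5) = 5
  build.gen = sub(5, -1) = 6
  pack.gen = sub(5, -5) = 10
  lexer.gen = max2(10, 6) = 10
  gamma.gen = max2(3, 10) = 10
  stage.gen = add(6, 6) = 12
  stats.gen = max2(10, 3) = 10
  bundle.gen = mul(10, 10) = 100
  link.gen = absv(100) = 100
  assets.gen = min2(100, 12) = 12
  driver.gen = sub(6, 12) = -6
  deps.gen = add(-6, 12) = 6
  report.gen = max2(10, 6) = 10
  opt.gen = sub(10, 6) = 4

Propagation after the edit:
  config.gen: runs — model.txt [3, -4, 9, -9, -1]->[0, 7]; result 0.
  gamma.gen: runs — config.gen 3->0; result 10 (same value as before).
  stats.gen: runs — config.gen 3->0; result 10 (same value as before).
  bundle.gen: checked — values it read are unchanged (stats.gen unchanged, stats.gen unchanged); reused cached 100 without running.
  link.gen: checked — values it read are unchanged (bundle.gen unchanged); reused cached 100 without running.
  assets.gen: checked — values it read are unchanged (link.gen unchanged, stage.gen unchanged); reused cached 12 without running.
  driver.gen: checked — values it read are unchanged (delta.gen unchanged, assets.gen unchanged); reused cached -6 without running.
  deps.gen: checked — values it read are unchanged (driver.gen unchanged, stage.gen unchanged); reused cached 6 without running.
  report.gen: checked — values it read are unchanged (pack.gen unchanged, deps.gen unchanged); reused cached 10 without running.
  opt.gen: checked — values it read are unchanged (report.gen unchanged, amber.txt unchanged); reused cached 4 without running.

Key observation: the cutoff stops propagation at bundle.gen — its inputs' values are unchanged, so it reuses its cache.

Marked dirty: assets.gen, bundle.gen, config.gen, deps.gen, driver.gen, gamma.gen, link.gen, opt.gen, report.gen, stats.gen.
Target commands that run: config.gen, gamma.gen, stats.gen — 3 in total.
Checked but reused from cache: assets.gen, bundle.gen, deps.gen, driver.gen, link.gen, opt.gen, report.gen.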